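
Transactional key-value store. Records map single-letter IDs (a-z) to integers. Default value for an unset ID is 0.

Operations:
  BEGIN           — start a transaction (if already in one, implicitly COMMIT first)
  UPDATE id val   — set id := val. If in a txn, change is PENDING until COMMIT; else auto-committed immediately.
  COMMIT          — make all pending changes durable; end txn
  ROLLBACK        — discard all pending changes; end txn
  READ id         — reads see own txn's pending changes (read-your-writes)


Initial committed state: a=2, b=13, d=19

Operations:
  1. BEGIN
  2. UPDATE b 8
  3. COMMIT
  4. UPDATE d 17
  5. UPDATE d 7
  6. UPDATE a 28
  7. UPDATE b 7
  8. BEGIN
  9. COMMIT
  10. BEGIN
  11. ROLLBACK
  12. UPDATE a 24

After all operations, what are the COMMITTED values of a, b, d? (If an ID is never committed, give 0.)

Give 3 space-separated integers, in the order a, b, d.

Initial committed: {a=2, b=13, d=19}
Op 1: BEGIN: in_txn=True, pending={}
Op 2: UPDATE b=8 (pending; pending now {b=8})
Op 3: COMMIT: merged ['b'] into committed; committed now {a=2, b=8, d=19}
Op 4: UPDATE d=17 (auto-commit; committed d=17)
Op 5: UPDATE d=7 (auto-commit; committed d=7)
Op 6: UPDATE a=28 (auto-commit; committed a=28)
Op 7: UPDATE b=7 (auto-commit; committed b=7)
Op 8: BEGIN: in_txn=True, pending={}
Op 9: COMMIT: merged [] into committed; committed now {a=28, b=7, d=7}
Op 10: BEGIN: in_txn=True, pending={}
Op 11: ROLLBACK: discarded pending []; in_txn=False
Op 12: UPDATE a=24 (auto-commit; committed a=24)
Final committed: {a=24, b=7, d=7}

Answer: 24 7 7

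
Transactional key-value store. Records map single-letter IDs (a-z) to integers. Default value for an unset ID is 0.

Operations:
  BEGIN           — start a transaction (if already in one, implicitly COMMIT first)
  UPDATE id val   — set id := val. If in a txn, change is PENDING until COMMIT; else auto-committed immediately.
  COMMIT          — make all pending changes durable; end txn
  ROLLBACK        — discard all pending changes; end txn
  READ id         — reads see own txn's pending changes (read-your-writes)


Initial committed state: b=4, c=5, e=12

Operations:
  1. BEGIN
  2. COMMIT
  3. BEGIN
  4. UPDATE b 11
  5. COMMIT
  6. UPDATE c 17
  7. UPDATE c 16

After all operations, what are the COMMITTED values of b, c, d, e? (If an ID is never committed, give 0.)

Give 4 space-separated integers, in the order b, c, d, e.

Answer: 11 16 0 12

Derivation:
Initial committed: {b=4, c=5, e=12}
Op 1: BEGIN: in_txn=True, pending={}
Op 2: COMMIT: merged [] into committed; committed now {b=4, c=5, e=12}
Op 3: BEGIN: in_txn=True, pending={}
Op 4: UPDATE b=11 (pending; pending now {b=11})
Op 5: COMMIT: merged ['b'] into committed; committed now {b=11, c=5, e=12}
Op 6: UPDATE c=17 (auto-commit; committed c=17)
Op 7: UPDATE c=16 (auto-commit; committed c=16)
Final committed: {b=11, c=16, e=12}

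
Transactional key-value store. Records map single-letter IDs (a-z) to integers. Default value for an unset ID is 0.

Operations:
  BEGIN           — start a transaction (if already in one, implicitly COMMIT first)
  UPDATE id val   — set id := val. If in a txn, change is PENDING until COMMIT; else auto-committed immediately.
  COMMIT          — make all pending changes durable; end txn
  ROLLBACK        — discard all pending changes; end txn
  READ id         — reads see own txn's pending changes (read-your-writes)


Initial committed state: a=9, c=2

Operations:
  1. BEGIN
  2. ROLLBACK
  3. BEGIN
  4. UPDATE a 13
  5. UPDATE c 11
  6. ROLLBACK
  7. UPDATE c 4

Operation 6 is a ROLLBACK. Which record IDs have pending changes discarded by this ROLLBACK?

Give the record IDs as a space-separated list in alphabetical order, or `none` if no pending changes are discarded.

Initial committed: {a=9, c=2}
Op 1: BEGIN: in_txn=True, pending={}
Op 2: ROLLBACK: discarded pending []; in_txn=False
Op 3: BEGIN: in_txn=True, pending={}
Op 4: UPDATE a=13 (pending; pending now {a=13})
Op 5: UPDATE c=11 (pending; pending now {a=13, c=11})
Op 6: ROLLBACK: discarded pending ['a', 'c']; in_txn=False
Op 7: UPDATE c=4 (auto-commit; committed c=4)
ROLLBACK at op 6 discards: ['a', 'c']

Answer: a c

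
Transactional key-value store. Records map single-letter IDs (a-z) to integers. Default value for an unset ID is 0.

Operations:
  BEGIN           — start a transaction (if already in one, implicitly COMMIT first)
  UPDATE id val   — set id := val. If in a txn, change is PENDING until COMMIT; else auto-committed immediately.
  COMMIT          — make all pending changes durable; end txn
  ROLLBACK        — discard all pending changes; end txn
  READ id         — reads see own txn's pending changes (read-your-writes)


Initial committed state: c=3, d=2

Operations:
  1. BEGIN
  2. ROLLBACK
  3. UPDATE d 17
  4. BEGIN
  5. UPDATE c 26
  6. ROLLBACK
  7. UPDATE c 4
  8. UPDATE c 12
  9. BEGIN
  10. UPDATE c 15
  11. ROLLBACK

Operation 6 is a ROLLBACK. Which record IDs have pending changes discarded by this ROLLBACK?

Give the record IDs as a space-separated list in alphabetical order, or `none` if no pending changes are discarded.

Initial committed: {c=3, d=2}
Op 1: BEGIN: in_txn=True, pending={}
Op 2: ROLLBACK: discarded pending []; in_txn=False
Op 3: UPDATE d=17 (auto-commit; committed d=17)
Op 4: BEGIN: in_txn=True, pending={}
Op 5: UPDATE c=26 (pending; pending now {c=26})
Op 6: ROLLBACK: discarded pending ['c']; in_txn=False
Op 7: UPDATE c=4 (auto-commit; committed c=4)
Op 8: UPDATE c=12 (auto-commit; committed c=12)
Op 9: BEGIN: in_txn=True, pending={}
Op 10: UPDATE c=15 (pending; pending now {c=15})
Op 11: ROLLBACK: discarded pending ['c']; in_txn=False
ROLLBACK at op 6 discards: ['c']

Answer: c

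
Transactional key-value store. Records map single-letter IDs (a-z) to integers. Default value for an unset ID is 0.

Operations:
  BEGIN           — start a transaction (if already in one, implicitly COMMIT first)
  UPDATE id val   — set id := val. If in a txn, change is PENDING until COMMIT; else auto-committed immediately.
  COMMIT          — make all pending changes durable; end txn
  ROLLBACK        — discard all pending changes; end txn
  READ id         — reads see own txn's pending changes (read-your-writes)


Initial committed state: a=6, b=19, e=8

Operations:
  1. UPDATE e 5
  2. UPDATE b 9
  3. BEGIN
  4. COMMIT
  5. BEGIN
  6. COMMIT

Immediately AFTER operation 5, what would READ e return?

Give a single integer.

Initial committed: {a=6, b=19, e=8}
Op 1: UPDATE e=5 (auto-commit; committed e=5)
Op 2: UPDATE b=9 (auto-commit; committed b=9)
Op 3: BEGIN: in_txn=True, pending={}
Op 4: COMMIT: merged [] into committed; committed now {a=6, b=9, e=5}
Op 5: BEGIN: in_txn=True, pending={}
After op 5: visible(e) = 5 (pending={}, committed={a=6, b=9, e=5})

Answer: 5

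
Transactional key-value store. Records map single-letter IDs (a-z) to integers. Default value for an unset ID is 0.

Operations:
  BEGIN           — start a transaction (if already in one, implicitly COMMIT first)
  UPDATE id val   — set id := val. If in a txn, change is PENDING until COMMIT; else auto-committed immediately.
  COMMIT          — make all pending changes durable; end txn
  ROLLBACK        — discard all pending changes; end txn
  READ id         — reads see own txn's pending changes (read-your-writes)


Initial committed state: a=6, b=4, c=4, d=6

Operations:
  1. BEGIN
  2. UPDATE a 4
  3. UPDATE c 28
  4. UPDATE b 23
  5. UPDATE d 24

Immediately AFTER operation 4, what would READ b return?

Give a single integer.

Initial committed: {a=6, b=4, c=4, d=6}
Op 1: BEGIN: in_txn=True, pending={}
Op 2: UPDATE a=4 (pending; pending now {a=4})
Op 3: UPDATE c=28 (pending; pending now {a=4, c=28})
Op 4: UPDATE b=23 (pending; pending now {a=4, b=23, c=28})
After op 4: visible(b) = 23 (pending={a=4, b=23, c=28}, committed={a=6, b=4, c=4, d=6})

Answer: 23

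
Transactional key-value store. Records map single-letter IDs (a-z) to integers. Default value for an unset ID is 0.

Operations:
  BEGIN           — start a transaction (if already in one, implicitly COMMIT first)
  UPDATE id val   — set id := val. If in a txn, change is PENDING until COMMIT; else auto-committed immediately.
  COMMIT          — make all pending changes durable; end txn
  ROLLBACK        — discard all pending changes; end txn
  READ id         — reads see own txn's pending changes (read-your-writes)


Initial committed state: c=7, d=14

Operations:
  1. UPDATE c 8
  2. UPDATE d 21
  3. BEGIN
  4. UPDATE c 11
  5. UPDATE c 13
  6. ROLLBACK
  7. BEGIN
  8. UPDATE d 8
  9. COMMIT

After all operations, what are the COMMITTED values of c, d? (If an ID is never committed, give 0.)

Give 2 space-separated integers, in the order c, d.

Answer: 8 8

Derivation:
Initial committed: {c=7, d=14}
Op 1: UPDATE c=8 (auto-commit; committed c=8)
Op 2: UPDATE d=21 (auto-commit; committed d=21)
Op 3: BEGIN: in_txn=True, pending={}
Op 4: UPDATE c=11 (pending; pending now {c=11})
Op 5: UPDATE c=13 (pending; pending now {c=13})
Op 6: ROLLBACK: discarded pending ['c']; in_txn=False
Op 7: BEGIN: in_txn=True, pending={}
Op 8: UPDATE d=8 (pending; pending now {d=8})
Op 9: COMMIT: merged ['d'] into committed; committed now {c=8, d=8}
Final committed: {c=8, d=8}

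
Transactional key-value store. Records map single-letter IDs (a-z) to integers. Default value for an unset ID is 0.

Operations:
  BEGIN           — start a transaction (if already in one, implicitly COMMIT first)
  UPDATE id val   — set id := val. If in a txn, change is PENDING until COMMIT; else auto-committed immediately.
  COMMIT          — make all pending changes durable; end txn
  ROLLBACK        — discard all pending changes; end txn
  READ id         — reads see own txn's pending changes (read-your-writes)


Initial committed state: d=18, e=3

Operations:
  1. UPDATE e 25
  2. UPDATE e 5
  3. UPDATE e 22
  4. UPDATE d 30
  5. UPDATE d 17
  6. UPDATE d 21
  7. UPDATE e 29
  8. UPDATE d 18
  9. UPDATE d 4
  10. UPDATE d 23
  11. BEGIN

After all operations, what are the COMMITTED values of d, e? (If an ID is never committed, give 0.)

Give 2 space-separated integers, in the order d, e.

Answer: 23 29

Derivation:
Initial committed: {d=18, e=3}
Op 1: UPDATE e=25 (auto-commit; committed e=25)
Op 2: UPDATE e=5 (auto-commit; committed e=5)
Op 3: UPDATE e=22 (auto-commit; committed e=22)
Op 4: UPDATE d=30 (auto-commit; committed d=30)
Op 5: UPDATE d=17 (auto-commit; committed d=17)
Op 6: UPDATE d=21 (auto-commit; committed d=21)
Op 7: UPDATE e=29 (auto-commit; committed e=29)
Op 8: UPDATE d=18 (auto-commit; committed d=18)
Op 9: UPDATE d=4 (auto-commit; committed d=4)
Op 10: UPDATE d=23 (auto-commit; committed d=23)
Op 11: BEGIN: in_txn=True, pending={}
Final committed: {d=23, e=29}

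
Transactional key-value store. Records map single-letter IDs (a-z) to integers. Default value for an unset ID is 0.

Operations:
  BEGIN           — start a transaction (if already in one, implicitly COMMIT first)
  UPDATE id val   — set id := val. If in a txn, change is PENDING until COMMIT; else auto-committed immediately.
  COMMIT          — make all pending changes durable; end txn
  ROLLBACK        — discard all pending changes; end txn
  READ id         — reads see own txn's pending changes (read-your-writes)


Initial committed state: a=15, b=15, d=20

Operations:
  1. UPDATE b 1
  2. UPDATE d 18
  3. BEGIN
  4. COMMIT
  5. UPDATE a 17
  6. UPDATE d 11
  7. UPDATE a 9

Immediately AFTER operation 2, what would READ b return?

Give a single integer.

Answer: 1

Derivation:
Initial committed: {a=15, b=15, d=20}
Op 1: UPDATE b=1 (auto-commit; committed b=1)
Op 2: UPDATE d=18 (auto-commit; committed d=18)
After op 2: visible(b) = 1 (pending={}, committed={a=15, b=1, d=18})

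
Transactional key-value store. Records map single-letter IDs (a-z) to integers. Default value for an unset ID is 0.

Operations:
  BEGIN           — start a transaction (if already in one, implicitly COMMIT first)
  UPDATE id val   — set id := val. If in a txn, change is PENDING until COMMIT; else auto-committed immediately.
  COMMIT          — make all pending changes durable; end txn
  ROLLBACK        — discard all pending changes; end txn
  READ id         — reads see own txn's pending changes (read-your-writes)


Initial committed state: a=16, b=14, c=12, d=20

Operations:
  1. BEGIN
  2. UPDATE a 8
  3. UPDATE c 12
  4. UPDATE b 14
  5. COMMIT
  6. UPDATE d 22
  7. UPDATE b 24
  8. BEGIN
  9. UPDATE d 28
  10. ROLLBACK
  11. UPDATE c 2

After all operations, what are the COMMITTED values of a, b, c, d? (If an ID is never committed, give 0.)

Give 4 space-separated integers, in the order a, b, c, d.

Initial committed: {a=16, b=14, c=12, d=20}
Op 1: BEGIN: in_txn=True, pending={}
Op 2: UPDATE a=8 (pending; pending now {a=8})
Op 3: UPDATE c=12 (pending; pending now {a=8, c=12})
Op 4: UPDATE b=14 (pending; pending now {a=8, b=14, c=12})
Op 5: COMMIT: merged ['a', 'b', 'c'] into committed; committed now {a=8, b=14, c=12, d=20}
Op 6: UPDATE d=22 (auto-commit; committed d=22)
Op 7: UPDATE b=24 (auto-commit; committed b=24)
Op 8: BEGIN: in_txn=True, pending={}
Op 9: UPDATE d=28 (pending; pending now {d=28})
Op 10: ROLLBACK: discarded pending ['d']; in_txn=False
Op 11: UPDATE c=2 (auto-commit; committed c=2)
Final committed: {a=8, b=24, c=2, d=22}

Answer: 8 24 2 22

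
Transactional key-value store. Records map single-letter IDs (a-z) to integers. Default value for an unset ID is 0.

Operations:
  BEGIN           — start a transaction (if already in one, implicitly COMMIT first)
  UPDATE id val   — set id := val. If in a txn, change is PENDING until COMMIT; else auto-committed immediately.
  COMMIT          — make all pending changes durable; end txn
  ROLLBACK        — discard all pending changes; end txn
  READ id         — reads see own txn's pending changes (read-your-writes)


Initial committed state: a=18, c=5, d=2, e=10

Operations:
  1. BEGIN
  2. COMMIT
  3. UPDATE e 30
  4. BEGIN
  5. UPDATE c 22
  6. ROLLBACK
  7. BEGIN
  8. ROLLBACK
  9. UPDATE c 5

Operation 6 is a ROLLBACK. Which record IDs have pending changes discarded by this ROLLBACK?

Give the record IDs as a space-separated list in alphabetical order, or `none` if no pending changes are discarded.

Answer: c

Derivation:
Initial committed: {a=18, c=5, d=2, e=10}
Op 1: BEGIN: in_txn=True, pending={}
Op 2: COMMIT: merged [] into committed; committed now {a=18, c=5, d=2, e=10}
Op 3: UPDATE e=30 (auto-commit; committed e=30)
Op 4: BEGIN: in_txn=True, pending={}
Op 5: UPDATE c=22 (pending; pending now {c=22})
Op 6: ROLLBACK: discarded pending ['c']; in_txn=False
Op 7: BEGIN: in_txn=True, pending={}
Op 8: ROLLBACK: discarded pending []; in_txn=False
Op 9: UPDATE c=5 (auto-commit; committed c=5)
ROLLBACK at op 6 discards: ['c']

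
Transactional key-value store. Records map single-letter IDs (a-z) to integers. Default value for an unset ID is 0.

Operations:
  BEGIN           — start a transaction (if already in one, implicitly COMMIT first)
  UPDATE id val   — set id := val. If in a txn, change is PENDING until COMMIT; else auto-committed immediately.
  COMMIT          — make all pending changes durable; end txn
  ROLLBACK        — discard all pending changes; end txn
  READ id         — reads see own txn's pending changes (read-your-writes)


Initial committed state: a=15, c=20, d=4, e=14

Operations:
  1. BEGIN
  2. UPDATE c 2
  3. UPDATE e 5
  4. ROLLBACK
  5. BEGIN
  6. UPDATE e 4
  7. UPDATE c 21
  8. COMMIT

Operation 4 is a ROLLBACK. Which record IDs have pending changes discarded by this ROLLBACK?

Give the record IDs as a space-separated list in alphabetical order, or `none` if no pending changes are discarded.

Initial committed: {a=15, c=20, d=4, e=14}
Op 1: BEGIN: in_txn=True, pending={}
Op 2: UPDATE c=2 (pending; pending now {c=2})
Op 3: UPDATE e=5 (pending; pending now {c=2, e=5})
Op 4: ROLLBACK: discarded pending ['c', 'e']; in_txn=False
Op 5: BEGIN: in_txn=True, pending={}
Op 6: UPDATE e=4 (pending; pending now {e=4})
Op 7: UPDATE c=21 (pending; pending now {c=21, e=4})
Op 8: COMMIT: merged ['c', 'e'] into committed; committed now {a=15, c=21, d=4, e=4}
ROLLBACK at op 4 discards: ['c', 'e']

Answer: c e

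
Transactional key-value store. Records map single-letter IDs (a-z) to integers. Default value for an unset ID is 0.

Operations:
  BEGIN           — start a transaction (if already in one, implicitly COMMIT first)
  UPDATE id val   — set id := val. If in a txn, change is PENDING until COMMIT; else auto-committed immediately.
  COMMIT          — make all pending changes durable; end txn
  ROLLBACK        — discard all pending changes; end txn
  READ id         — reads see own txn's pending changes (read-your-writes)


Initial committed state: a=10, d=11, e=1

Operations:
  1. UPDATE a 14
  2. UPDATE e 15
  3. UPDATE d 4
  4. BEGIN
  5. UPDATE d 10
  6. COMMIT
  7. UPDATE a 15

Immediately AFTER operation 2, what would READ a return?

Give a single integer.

Initial committed: {a=10, d=11, e=1}
Op 1: UPDATE a=14 (auto-commit; committed a=14)
Op 2: UPDATE e=15 (auto-commit; committed e=15)
After op 2: visible(a) = 14 (pending={}, committed={a=14, d=11, e=15})

Answer: 14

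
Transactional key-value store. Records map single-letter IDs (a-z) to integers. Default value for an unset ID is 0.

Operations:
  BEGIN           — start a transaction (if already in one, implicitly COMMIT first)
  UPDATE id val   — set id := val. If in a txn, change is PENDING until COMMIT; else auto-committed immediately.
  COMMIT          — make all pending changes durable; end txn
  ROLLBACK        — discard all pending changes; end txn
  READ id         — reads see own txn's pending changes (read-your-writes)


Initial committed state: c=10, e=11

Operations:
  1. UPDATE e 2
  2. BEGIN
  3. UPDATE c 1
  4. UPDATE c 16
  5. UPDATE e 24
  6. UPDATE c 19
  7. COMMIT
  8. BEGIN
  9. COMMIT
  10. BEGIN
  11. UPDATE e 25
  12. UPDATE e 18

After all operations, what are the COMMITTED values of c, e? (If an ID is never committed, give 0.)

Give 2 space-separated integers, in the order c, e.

Answer: 19 24

Derivation:
Initial committed: {c=10, e=11}
Op 1: UPDATE e=2 (auto-commit; committed e=2)
Op 2: BEGIN: in_txn=True, pending={}
Op 3: UPDATE c=1 (pending; pending now {c=1})
Op 4: UPDATE c=16 (pending; pending now {c=16})
Op 5: UPDATE e=24 (pending; pending now {c=16, e=24})
Op 6: UPDATE c=19 (pending; pending now {c=19, e=24})
Op 7: COMMIT: merged ['c', 'e'] into committed; committed now {c=19, e=24}
Op 8: BEGIN: in_txn=True, pending={}
Op 9: COMMIT: merged [] into committed; committed now {c=19, e=24}
Op 10: BEGIN: in_txn=True, pending={}
Op 11: UPDATE e=25 (pending; pending now {e=25})
Op 12: UPDATE e=18 (pending; pending now {e=18})
Final committed: {c=19, e=24}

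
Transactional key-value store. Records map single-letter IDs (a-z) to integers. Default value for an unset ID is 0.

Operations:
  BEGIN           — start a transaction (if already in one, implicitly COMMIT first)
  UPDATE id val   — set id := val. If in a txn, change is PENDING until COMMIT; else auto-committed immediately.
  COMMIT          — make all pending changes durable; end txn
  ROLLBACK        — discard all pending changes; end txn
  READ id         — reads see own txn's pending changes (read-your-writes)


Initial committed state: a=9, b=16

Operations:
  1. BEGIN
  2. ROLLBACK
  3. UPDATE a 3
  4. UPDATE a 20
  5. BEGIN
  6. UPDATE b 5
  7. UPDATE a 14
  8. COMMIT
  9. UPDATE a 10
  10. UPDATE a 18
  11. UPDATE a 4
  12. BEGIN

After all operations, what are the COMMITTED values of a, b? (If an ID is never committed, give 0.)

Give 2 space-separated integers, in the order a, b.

Initial committed: {a=9, b=16}
Op 1: BEGIN: in_txn=True, pending={}
Op 2: ROLLBACK: discarded pending []; in_txn=False
Op 3: UPDATE a=3 (auto-commit; committed a=3)
Op 4: UPDATE a=20 (auto-commit; committed a=20)
Op 5: BEGIN: in_txn=True, pending={}
Op 6: UPDATE b=5 (pending; pending now {b=5})
Op 7: UPDATE a=14 (pending; pending now {a=14, b=5})
Op 8: COMMIT: merged ['a', 'b'] into committed; committed now {a=14, b=5}
Op 9: UPDATE a=10 (auto-commit; committed a=10)
Op 10: UPDATE a=18 (auto-commit; committed a=18)
Op 11: UPDATE a=4 (auto-commit; committed a=4)
Op 12: BEGIN: in_txn=True, pending={}
Final committed: {a=4, b=5}

Answer: 4 5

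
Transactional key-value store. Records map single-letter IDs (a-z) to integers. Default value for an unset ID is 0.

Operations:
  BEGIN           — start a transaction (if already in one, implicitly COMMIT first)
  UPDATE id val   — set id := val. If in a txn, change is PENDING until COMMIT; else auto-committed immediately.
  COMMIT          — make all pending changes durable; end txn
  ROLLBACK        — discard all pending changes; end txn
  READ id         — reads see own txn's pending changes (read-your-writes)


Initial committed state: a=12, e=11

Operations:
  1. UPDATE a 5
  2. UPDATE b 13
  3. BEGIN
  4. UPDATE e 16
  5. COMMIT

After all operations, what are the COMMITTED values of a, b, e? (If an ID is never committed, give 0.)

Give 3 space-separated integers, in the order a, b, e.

Answer: 5 13 16

Derivation:
Initial committed: {a=12, e=11}
Op 1: UPDATE a=5 (auto-commit; committed a=5)
Op 2: UPDATE b=13 (auto-commit; committed b=13)
Op 3: BEGIN: in_txn=True, pending={}
Op 4: UPDATE e=16 (pending; pending now {e=16})
Op 5: COMMIT: merged ['e'] into committed; committed now {a=5, b=13, e=16}
Final committed: {a=5, b=13, e=16}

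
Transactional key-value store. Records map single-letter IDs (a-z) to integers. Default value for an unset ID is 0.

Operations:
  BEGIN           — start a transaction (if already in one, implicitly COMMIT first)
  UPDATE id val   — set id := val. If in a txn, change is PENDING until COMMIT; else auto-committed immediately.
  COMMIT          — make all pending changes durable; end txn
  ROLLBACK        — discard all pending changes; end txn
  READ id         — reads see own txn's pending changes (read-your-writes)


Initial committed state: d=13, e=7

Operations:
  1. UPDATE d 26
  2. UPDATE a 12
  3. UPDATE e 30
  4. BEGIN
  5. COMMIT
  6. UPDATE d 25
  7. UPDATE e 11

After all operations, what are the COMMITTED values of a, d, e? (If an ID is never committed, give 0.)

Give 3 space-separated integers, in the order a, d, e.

Answer: 12 25 11

Derivation:
Initial committed: {d=13, e=7}
Op 1: UPDATE d=26 (auto-commit; committed d=26)
Op 2: UPDATE a=12 (auto-commit; committed a=12)
Op 3: UPDATE e=30 (auto-commit; committed e=30)
Op 4: BEGIN: in_txn=True, pending={}
Op 5: COMMIT: merged [] into committed; committed now {a=12, d=26, e=30}
Op 6: UPDATE d=25 (auto-commit; committed d=25)
Op 7: UPDATE e=11 (auto-commit; committed e=11)
Final committed: {a=12, d=25, e=11}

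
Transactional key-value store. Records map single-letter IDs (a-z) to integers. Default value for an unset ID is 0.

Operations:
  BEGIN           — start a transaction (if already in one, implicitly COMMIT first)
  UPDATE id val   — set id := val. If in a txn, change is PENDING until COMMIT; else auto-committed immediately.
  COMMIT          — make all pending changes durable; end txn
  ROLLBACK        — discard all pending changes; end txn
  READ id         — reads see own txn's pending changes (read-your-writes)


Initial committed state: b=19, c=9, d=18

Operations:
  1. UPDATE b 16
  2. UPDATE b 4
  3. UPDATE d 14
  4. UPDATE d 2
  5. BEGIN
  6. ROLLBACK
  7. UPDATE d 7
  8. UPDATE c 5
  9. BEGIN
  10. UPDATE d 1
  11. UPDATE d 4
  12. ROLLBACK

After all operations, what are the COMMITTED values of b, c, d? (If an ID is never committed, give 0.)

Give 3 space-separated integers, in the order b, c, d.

Initial committed: {b=19, c=9, d=18}
Op 1: UPDATE b=16 (auto-commit; committed b=16)
Op 2: UPDATE b=4 (auto-commit; committed b=4)
Op 3: UPDATE d=14 (auto-commit; committed d=14)
Op 4: UPDATE d=2 (auto-commit; committed d=2)
Op 5: BEGIN: in_txn=True, pending={}
Op 6: ROLLBACK: discarded pending []; in_txn=False
Op 7: UPDATE d=7 (auto-commit; committed d=7)
Op 8: UPDATE c=5 (auto-commit; committed c=5)
Op 9: BEGIN: in_txn=True, pending={}
Op 10: UPDATE d=1 (pending; pending now {d=1})
Op 11: UPDATE d=4 (pending; pending now {d=4})
Op 12: ROLLBACK: discarded pending ['d']; in_txn=False
Final committed: {b=4, c=5, d=7}

Answer: 4 5 7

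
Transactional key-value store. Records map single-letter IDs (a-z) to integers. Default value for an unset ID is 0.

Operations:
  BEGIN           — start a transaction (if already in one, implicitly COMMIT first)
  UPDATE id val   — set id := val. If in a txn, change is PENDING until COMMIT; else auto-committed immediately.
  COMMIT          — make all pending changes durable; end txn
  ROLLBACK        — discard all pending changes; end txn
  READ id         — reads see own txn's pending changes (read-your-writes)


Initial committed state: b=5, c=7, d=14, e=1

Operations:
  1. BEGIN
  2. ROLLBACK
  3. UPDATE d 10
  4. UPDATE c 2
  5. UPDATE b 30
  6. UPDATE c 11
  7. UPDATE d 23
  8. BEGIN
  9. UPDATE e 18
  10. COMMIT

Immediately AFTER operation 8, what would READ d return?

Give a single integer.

Initial committed: {b=5, c=7, d=14, e=1}
Op 1: BEGIN: in_txn=True, pending={}
Op 2: ROLLBACK: discarded pending []; in_txn=False
Op 3: UPDATE d=10 (auto-commit; committed d=10)
Op 4: UPDATE c=2 (auto-commit; committed c=2)
Op 5: UPDATE b=30 (auto-commit; committed b=30)
Op 6: UPDATE c=11 (auto-commit; committed c=11)
Op 7: UPDATE d=23 (auto-commit; committed d=23)
Op 8: BEGIN: in_txn=True, pending={}
After op 8: visible(d) = 23 (pending={}, committed={b=30, c=11, d=23, e=1})

Answer: 23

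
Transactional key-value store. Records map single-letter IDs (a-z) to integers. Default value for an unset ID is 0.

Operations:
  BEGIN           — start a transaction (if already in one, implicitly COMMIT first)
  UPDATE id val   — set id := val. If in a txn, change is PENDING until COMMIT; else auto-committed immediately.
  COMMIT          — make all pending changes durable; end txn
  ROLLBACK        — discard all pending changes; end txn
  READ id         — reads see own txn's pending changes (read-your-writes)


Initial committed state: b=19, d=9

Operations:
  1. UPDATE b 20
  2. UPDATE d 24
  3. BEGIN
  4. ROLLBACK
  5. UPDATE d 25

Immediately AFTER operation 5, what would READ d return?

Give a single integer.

Initial committed: {b=19, d=9}
Op 1: UPDATE b=20 (auto-commit; committed b=20)
Op 2: UPDATE d=24 (auto-commit; committed d=24)
Op 3: BEGIN: in_txn=True, pending={}
Op 4: ROLLBACK: discarded pending []; in_txn=False
Op 5: UPDATE d=25 (auto-commit; committed d=25)
After op 5: visible(d) = 25 (pending={}, committed={b=20, d=25})

Answer: 25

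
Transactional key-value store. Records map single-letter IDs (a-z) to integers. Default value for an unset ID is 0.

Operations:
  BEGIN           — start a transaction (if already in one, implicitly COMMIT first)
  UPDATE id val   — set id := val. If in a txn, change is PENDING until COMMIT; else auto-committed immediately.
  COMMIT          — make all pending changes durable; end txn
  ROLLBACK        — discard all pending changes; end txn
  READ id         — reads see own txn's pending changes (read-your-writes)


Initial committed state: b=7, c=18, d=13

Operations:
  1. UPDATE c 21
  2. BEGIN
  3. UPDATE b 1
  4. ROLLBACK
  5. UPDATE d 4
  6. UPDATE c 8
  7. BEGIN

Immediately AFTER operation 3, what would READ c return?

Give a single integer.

Initial committed: {b=7, c=18, d=13}
Op 1: UPDATE c=21 (auto-commit; committed c=21)
Op 2: BEGIN: in_txn=True, pending={}
Op 3: UPDATE b=1 (pending; pending now {b=1})
After op 3: visible(c) = 21 (pending={b=1}, committed={b=7, c=21, d=13})

Answer: 21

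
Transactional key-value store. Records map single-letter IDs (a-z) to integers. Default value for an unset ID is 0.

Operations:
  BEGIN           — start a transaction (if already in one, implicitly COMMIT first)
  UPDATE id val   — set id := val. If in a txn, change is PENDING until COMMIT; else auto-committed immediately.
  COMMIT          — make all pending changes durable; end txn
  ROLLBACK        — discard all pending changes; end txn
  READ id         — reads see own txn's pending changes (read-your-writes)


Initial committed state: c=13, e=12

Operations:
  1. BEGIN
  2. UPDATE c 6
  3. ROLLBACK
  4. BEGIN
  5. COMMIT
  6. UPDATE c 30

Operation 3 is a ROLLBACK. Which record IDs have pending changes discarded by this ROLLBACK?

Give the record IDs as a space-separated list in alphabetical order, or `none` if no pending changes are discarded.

Answer: c

Derivation:
Initial committed: {c=13, e=12}
Op 1: BEGIN: in_txn=True, pending={}
Op 2: UPDATE c=6 (pending; pending now {c=6})
Op 3: ROLLBACK: discarded pending ['c']; in_txn=False
Op 4: BEGIN: in_txn=True, pending={}
Op 5: COMMIT: merged [] into committed; committed now {c=13, e=12}
Op 6: UPDATE c=30 (auto-commit; committed c=30)
ROLLBACK at op 3 discards: ['c']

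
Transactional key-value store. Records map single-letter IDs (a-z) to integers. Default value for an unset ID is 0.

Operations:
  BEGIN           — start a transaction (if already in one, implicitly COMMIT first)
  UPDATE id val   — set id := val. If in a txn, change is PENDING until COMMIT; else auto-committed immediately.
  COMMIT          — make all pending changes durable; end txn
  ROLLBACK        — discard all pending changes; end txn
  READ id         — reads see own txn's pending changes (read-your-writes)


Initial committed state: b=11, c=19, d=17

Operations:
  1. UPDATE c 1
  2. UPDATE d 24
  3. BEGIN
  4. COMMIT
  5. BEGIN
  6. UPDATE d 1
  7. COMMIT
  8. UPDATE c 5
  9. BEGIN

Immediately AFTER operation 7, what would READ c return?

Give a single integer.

Answer: 1

Derivation:
Initial committed: {b=11, c=19, d=17}
Op 1: UPDATE c=1 (auto-commit; committed c=1)
Op 2: UPDATE d=24 (auto-commit; committed d=24)
Op 3: BEGIN: in_txn=True, pending={}
Op 4: COMMIT: merged [] into committed; committed now {b=11, c=1, d=24}
Op 5: BEGIN: in_txn=True, pending={}
Op 6: UPDATE d=1 (pending; pending now {d=1})
Op 7: COMMIT: merged ['d'] into committed; committed now {b=11, c=1, d=1}
After op 7: visible(c) = 1 (pending={}, committed={b=11, c=1, d=1})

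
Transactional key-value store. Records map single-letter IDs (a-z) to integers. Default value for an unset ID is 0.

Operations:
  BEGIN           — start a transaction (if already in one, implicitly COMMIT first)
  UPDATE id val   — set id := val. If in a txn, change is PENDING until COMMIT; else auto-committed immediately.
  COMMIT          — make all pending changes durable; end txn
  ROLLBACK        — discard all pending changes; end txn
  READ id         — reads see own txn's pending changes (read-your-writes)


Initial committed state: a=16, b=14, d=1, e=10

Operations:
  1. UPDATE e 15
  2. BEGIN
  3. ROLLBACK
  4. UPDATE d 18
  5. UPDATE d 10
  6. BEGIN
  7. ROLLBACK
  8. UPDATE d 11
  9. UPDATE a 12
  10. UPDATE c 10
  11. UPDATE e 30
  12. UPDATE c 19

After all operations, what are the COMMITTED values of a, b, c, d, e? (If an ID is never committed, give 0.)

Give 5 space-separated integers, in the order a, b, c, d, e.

Answer: 12 14 19 11 30

Derivation:
Initial committed: {a=16, b=14, d=1, e=10}
Op 1: UPDATE e=15 (auto-commit; committed e=15)
Op 2: BEGIN: in_txn=True, pending={}
Op 3: ROLLBACK: discarded pending []; in_txn=False
Op 4: UPDATE d=18 (auto-commit; committed d=18)
Op 5: UPDATE d=10 (auto-commit; committed d=10)
Op 6: BEGIN: in_txn=True, pending={}
Op 7: ROLLBACK: discarded pending []; in_txn=False
Op 8: UPDATE d=11 (auto-commit; committed d=11)
Op 9: UPDATE a=12 (auto-commit; committed a=12)
Op 10: UPDATE c=10 (auto-commit; committed c=10)
Op 11: UPDATE e=30 (auto-commit; committed e=30)
Op 12: UPDATE c=19 (auto-commit; committed c=19)
Final committed: {a=12, b=14, c=19, d=11, e=30}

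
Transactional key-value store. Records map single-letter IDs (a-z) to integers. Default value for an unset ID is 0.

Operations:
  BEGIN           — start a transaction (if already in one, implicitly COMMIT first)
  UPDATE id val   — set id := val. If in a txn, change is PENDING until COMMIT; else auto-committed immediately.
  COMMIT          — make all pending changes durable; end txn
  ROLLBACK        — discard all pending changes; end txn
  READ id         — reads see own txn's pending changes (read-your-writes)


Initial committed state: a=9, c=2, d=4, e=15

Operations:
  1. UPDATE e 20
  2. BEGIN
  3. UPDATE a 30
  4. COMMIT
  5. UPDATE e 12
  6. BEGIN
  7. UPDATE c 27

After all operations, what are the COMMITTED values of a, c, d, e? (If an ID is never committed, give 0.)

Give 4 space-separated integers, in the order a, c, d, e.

Initial committed: {a=9, c=2, d=4, e=15}
Op 1: UPDATE e=20 (auto-commit; committed e=20)
Op 2: BEGIN: in_txn=True, pending={}
Op 3: UPDATE a=30 (pending; pending now {a=30})
Op 4: COMMIT: merged ['a'] into committed; committed now {a=30, c=2, d=4, e=20}
Op 5: UPDATE e=12 (auto-commit; committed e=12)
Op 6: BEGIN: in_txn=True, pending={}
Op 7: UPDATE c=27 (pending; pending now {c=27})
Final committed: {a=30, c=2, d=4, e=12}

Answer: 30 2 4 12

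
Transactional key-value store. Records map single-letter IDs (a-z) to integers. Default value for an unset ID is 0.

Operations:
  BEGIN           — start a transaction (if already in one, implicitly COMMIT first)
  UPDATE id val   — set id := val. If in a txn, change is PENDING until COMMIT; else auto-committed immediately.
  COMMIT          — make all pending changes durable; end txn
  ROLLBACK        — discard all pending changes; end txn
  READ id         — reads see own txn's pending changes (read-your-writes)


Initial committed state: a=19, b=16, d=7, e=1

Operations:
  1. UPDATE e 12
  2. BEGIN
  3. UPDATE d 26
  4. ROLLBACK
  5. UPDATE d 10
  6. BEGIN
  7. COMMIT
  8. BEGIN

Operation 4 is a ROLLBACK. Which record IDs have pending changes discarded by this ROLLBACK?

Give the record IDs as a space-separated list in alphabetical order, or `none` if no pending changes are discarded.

Initial committed: {a=19, b=16, d=7, e=1}
Op 1: UPDATE e=12 (auto-commit; committed e=12)
Op 2: BEGIN: in_txn=True, pending={}
Op 3: UPDATE d=26 (pending; pending now {d=26})
Op 4: ROLLBACK: discarded pending ['d']; in_txn=False
Op 5: UPDATE d=10 (auto-commit; committed d=10)
Op 6: BEGIN: in_txn=True, pending={}
Op 7: COMMIT: merged [] into committed; committed now {a=19, b=16, d=10, e=12}
Op 8: BEGIN: in_txn=True, pending={}
ROLLBACK at op 4 discards: ['d']

Answer: d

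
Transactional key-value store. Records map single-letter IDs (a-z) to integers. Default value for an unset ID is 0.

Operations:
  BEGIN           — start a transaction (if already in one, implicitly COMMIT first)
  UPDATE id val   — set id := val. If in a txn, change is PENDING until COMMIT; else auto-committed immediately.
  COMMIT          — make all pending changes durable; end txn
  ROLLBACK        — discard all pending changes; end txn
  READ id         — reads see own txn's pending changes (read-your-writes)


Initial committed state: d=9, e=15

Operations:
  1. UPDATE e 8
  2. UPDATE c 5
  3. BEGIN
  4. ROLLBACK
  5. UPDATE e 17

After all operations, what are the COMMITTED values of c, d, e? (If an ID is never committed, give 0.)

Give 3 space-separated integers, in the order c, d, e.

Answer: 5 9 17

Derivation:
Initial committed: {d=9, e=15}
Op 1: UPDATE e=8 (auto-commit; committed e=8)
Op 2: UPDATE c=5 (auto-commit; committed c=5)
Op 3: BEGIN: in_txn=True, pending={}
Op 4: ROLLBACK: discarded pending []; in_txn=False
Op 5: UPDATE e=17 (auto-commit; committed e=17)
Final committed: {c=5, d=9, e=17}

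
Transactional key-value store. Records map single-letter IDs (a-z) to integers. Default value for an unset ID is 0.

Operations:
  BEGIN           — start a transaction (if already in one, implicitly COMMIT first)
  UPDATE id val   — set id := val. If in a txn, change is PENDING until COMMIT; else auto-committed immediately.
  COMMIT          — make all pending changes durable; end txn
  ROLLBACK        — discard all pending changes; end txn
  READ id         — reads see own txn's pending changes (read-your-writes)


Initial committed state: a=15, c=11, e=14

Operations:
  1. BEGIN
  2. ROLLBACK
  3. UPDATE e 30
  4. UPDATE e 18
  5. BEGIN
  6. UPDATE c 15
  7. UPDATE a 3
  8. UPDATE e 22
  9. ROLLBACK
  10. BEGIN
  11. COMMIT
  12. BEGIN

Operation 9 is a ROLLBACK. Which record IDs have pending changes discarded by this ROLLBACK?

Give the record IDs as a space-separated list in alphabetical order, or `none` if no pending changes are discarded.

Answer: a c e

Derivation:
Initial committed: {a=15, c=11, e=14}
Op 1: BEGIN: in_txn=True, pending={}
Op 2: ROLLBACK: discarded pending []; in_txn=False
Op 3: UPDATE e=30 (auto-commit; committed e=30)
Op 4: UPDATE e=18 (auto-commit; committed e=18)
Op 5: BEGIN: in_txn=True, pending={}
Op 6: UPDATE c=15 (pending; pending now {c=15})
Op 7: UPDATE a=3 (pending; pending now {a=3, c=15})
Op 8: UPDATE e=22 (pending; pending now {a=3, c=15, e=22})
Op 9: ROLLBACK: discarded pending ['a', 'c', 'e']; in_txn=False
Op 10: BEGIN: in_txn=True, pending={}
Op 11: COMMIT: merged [] into committed; committed now {a=15, c=11, e=18}
Op 12: BEGIN: in_txn=True, pending={}
ROLLBACK at op 9 discards: ['a', 'c', 'e']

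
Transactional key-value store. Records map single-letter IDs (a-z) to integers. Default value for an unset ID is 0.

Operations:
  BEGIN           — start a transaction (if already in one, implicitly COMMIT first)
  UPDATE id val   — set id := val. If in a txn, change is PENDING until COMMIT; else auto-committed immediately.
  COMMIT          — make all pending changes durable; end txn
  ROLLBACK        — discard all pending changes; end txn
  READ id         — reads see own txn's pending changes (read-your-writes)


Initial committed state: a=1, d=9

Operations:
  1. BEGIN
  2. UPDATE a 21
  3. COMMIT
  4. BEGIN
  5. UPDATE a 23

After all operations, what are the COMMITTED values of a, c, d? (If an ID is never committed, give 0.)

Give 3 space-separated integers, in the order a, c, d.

Initial committed: {a=1, d=9}
Op 1: BEGIN: in_txn=True, pending={}
Op 2: UPDATE a=21 (pending; pending now {a=21})
Op 3: COMMIT: merged ['a'] into committed; committed now {a=21, d=9}
Op 4: BEGIN: in_txn=True, pending={}
Op 5: UPDATE a=23 (pending; pending now {a=23})
Final committed: {a=21, d=9}

Answer: 21 0 9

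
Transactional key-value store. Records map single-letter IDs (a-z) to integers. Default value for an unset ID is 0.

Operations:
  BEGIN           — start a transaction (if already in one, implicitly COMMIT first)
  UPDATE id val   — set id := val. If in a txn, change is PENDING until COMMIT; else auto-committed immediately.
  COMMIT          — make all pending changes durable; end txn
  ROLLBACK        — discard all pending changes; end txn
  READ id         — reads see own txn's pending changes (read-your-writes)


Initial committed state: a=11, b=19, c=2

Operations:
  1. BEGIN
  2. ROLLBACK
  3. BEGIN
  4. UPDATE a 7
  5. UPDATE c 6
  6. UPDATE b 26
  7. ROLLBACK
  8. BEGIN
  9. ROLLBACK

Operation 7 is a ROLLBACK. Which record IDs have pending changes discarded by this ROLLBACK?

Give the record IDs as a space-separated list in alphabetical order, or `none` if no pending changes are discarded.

Answer: a b c

Derivation:
Initial committed: {a=11, b=19, c=2}
Op 1: BEGIN: in_txn=True, pending={}
Op 2: ROLLBACK: discarded pending []; in_txn=False
Op 3: BEGIN: in_txn=True, pending={}
Op 4: UPDATE a=7 (pending; pending now {a=7})
Op 5: UPDATE c=6 (pending; pending now {a=7, c=6})
Op 6: UPDATE b=26 (pending; pending now {a=7, b=26, c=6})
Op 7: ROLLBACK: discarded pending ['a', 'b', 'c']; in_txn=False
Op 8: BEGIN: in_txn=True, pending={}
Op 9: ROLLBACK: discarded pending []; in_txn=False
ROLLBACK at op 7 discards: ['a', 'b', 'c']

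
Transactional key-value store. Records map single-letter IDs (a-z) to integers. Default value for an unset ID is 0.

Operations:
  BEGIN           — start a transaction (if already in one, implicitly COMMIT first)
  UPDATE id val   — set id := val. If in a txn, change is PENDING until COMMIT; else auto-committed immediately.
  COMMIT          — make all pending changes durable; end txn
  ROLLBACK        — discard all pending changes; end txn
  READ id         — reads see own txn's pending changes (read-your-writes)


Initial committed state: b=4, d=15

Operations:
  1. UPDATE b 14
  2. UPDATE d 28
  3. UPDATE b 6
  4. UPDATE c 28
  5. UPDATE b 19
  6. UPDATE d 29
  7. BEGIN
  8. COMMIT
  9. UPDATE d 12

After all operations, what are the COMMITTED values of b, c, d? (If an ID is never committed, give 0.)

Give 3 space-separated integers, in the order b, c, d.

Answer: 19 28 12

Derivation:
Initial committed: {b=4, d=15}
Op 1: UPDATE b=14 (auto-commit; committed b=14)
Op 2: UPDATE d=28 (auto-commit; committed d=28)
Op 3: UPDATE b=6 (auto-commit; committed b=6)
Op 4: UPDATE c=28 (auto-commit; committed c=28)
Op 5: UPDATE b=19 (auto-commit; committed b=19)
Op 6: UPDATE d=29 (auto-commit; committed d=29)
Op 7: BEGIN: in_txn=True, pending={}
Op 8: COMMIT: merged [] into committed; committed now {b=19, c=28, d=29}
Op 9: UPDATE d=12 (auto-commit; committed d=12)
Final committed: {b=19, c=28, d=12}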